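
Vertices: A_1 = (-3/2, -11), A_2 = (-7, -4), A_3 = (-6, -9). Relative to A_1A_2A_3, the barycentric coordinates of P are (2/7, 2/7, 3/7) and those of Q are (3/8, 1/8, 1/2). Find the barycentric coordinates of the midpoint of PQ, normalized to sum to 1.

(37/112, 23/112, 13/28)

Since both coordinate triples sum to 1, the midpoint's barycentrics are the componentwise average.
(2/7+3/8)/2 = 37/112; similarly 23/112 and 13/28.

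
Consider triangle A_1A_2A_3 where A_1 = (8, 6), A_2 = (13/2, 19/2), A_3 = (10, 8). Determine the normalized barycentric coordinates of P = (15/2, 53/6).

(1/12, 2/3, 1/4)

Signed area of the reference triangle: [A_1A_2A_3] = ½·(8·(19/2−8) + (13/2)·(8−6) + 10·(6−(19/2))) = ½·(12 + 13 − 35) = -5.
[PA_2A_3] = ½·((15/2)·(19/2−8) + (13/2)·(8−(53/6)) + 10·(53/6−(19/2))) = ½·(45/4 − 65/12 − 20/3) = -5/12, so the A_1-coordinate is (-5/12)/(-5) = 1/12.
[A_1PA_3] = ½·(8·(53/6−8) + (15/2)·(8−6) + 10·(6−(53/6))) = ½·(20/3 + 15 − 85/3) = -10/3, so the A_2-coordinate is 2/3.
[A_1A_2P] = ½·(8·(19/2−(53/6)) + (13/2)·(53/6−6) + (15/2)·(6−(19/2))) = ½·(16/3 + 221/12 − 105/4) = -5/4, so the A_3-coordinate is 1/4.
Check: 1/12 + 2/3 + 1/4 = 1.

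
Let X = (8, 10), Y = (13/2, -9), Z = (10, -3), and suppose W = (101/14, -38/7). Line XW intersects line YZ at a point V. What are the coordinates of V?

Barycentric coordinates of W with respect to XYZ: (1/7, 5/7, 1/7).
On side YZ the X-coordinate is zero; dropping W's X-weight 1/7 and renormalizing the remaining 5/7 : 1/7 gives weights 5/6, 1/6 on Y, Z.
V = (5/6)·(13/2, -9) + (1/6)·(10, -3) = (85/12, -8).

(85/12, -8)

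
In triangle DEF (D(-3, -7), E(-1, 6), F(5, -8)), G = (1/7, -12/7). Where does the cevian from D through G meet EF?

Barycentric coordinates of G with respect to DEF: (2/7, 3/7, 2/7).
On side EF the D-coordinate is zero; dropping G's D-weight 2/7 and renormalizing the remaining 3/7 : 2/7 gives weights 3/5, 2/5 on E, F.
H = (3/5)·(-1, 6) + (2/5)·(5, -8) = (7/5, 2/5).

(7/5, 2/5)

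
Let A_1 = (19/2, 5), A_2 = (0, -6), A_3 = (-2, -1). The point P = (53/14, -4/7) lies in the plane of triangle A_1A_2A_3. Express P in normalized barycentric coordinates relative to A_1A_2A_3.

(3/7, 3/7, 1/7)

Signed area of the reference triangle: [A_1A_2A_3] = ½·((19/2)·(-6−(-1)) + 0·(-1−5) + (-2)·(5−(-6))) = ½·(-95/2 + 0 − 22) = -139/4.
[PA_2A_3] = ½·((53/14)·(-6−(-1)) + 0·(-1−(-4/7)) + (-2)·(-4/7−(-6))) = ½·(-265/14 + 0 − 76/7) = -417/28, so the A_1-coordinate is (-417/28)/(-139/4) = 3/7.
[A_1PA_3] = ½·((19/2)·(-4/7−(-1)) + (53/14)·(-1−5) + (-2)·(5−(-4/7))) = ½·(57/14 − 159/7 − 78/7) = -417/28, so the A_2-coordinate is 3/7.
[A_1A_2P] = ½·((19/2)·(-6−(-4/7)) + 0·(-4/7−5) + (53/14)·(5−(-6))) = ½·(-361/7 + 0 + 583/14) = -139/28, so the A_3-coordinate is 1/7.
Check: 3/7 + 3/7 + 1/7 = 1.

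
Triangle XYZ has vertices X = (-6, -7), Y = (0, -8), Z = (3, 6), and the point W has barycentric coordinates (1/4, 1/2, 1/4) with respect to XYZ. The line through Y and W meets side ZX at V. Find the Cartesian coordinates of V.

(-3/2, -1/2)

Line YW meets ZX where the Y-coordinate vanishes; zeroing W's Y-weight and renormalizing leaves Z, X-weights 1/4 : 1/4 → (1/2, 1/2).
So V = (1/2)·Z + (1/2)·X = (-3/2, -1/2).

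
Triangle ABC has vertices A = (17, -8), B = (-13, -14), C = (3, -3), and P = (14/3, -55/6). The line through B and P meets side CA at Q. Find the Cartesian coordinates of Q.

(27/2, -27/4)

Barycentric coordinates of P with respect to ABC: (1/2, 1/3, 1/6).
On side CA the B-coordinate is zero; dropping P's B-weight 1/3 and renormalizing the remaining 1/6 : 1/2 gives weights 1/4, 3/4 on C, A.
Q = (1/4)·(3, -3) + (3/4)·(17, -8) = (27/2, -27/4).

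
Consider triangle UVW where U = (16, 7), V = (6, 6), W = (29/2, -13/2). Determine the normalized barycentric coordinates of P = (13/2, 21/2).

(1/3, 1, -1/3)

Signed area of the reference triangle: [UVW] = ½·(16·(6−(-13/2)) + 6·(-13/2−7) + (29/2)·(7−6)) = ½·(200 − 81 + 29/2) = 267/4.
[PVW] = ½·((13/2)·(6−(-13/2)) + 6·(-13/2−(21/2)) + (29/2)·(21/2−6)) = ½·(325/4 − 102 + 261/4) = 89/4, so the U-coordinate is (89/4)/(267/4) = 1/3.
[UPW] = ½·(16·(21/2−(-13/2)) + (13/2)·(-13/2−7) + (29/2)·(7−(21/2))) = ½·(272 − 351/4 − 203/4) = 267/4, so the V-coordinate is 1.
[UVP] = ½·(16·(6−(21/2)) + 6·(21/2−7) + (13/2)·(7−6)) = ½·(-72 + 21 + 13/2) = -89/4, so the W-coordinate is -1/3.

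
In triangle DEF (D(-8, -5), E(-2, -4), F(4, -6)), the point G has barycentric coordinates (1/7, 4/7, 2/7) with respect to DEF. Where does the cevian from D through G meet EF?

Line DG meets EF where the D-coordinate vanishes; zeroing G's D-weight and renormalizing leaves E, F-weights 4/7 : 2/7 → (2/3, 1/3).
So H = (2/3)·E + (1/3)·F = (0, -14/3).

(0, -14/3)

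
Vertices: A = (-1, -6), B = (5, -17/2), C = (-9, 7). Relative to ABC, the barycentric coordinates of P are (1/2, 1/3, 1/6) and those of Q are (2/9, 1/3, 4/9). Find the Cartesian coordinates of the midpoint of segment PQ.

(-13/9, -103/36)

Barycentric coordinates of the midpoint are the average: (13/36, 1/3, 11/36).
Converting: (13/36)·A + (1/3)·B + (11/36)·C = (-13/9, -103/36).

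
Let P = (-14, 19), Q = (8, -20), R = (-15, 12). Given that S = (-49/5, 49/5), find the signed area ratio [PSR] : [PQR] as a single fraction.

1/5

[PQR] = ½·((-14)·(-20−12) + 8·(12−19) + (-15)·(19−(-20))) = ½·(448 − 56 − 585) = -193/2.
[PSR] = ½·((-14)·(49/5−12) + (-49/5)·(12−19) + (-15)·(19−(49/5))) = ½·(154/5 + 343/5 − 138) = -193/10, so the ratio is (-193/10)/(-193/2) = 1/5.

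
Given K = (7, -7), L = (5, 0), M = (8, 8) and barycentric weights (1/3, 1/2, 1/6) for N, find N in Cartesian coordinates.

N = (1/3)·K + (1/2)·L + (1/6)·M.
x-coordinate: (1/3)·7 + (1/2)·5 + (1/6)·8 = 37/6.
y-coordinate: (1/3)·(-7) + (1/2)·0 + (1/6)·8 = -1.

(37/6, -1)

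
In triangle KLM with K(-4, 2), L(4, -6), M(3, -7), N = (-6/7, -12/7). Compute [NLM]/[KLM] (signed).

4/7

[KLM] = ½·((-4)·(-6−(-7)) + 4·(-7−2) + 3·(2−(-6))) = ½·(-4 − 36 + 24) = -8.
[NLM] = ½·((-6/7)·(-6−(-7)) + 4·(-7−(-12/7)) + 3·(-12/7−(-6))) = ½·(-6/7 − 148/7 + 90/7) = -32/7, so the ratio is (-32/7)/(-8) = 4/7.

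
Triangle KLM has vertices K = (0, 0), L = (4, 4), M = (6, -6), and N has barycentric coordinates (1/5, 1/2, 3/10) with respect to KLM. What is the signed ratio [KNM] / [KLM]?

1/2

The signed ratio [KNM]/[KLM] equals the barycentric coordinate of N at vertex L, which is 1/2.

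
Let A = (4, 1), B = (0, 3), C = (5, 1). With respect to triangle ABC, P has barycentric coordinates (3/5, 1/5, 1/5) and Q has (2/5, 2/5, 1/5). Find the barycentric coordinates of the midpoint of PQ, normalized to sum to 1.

Since both coordinate triples sum to 1, the midpoint's barycentrics are the componentwise average.
(3/5+2/5)/2 = 1/2; similarly 3/10 and 1/5.

(1/2, 3/10, 1/5)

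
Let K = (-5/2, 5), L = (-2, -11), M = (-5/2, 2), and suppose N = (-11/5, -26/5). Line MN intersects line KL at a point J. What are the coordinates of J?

Barycentric coordinates of N with respect to KLM: (1/5, 3/5, 1/5).
On side KL the M-coordinate is zero; dropping N's M-weight 1/5 and renormalizing the remaining 1/5 : 3/5 gives weights 1/4, 3/4 on K, L.
J = (1/4)·(-5/2, 5) + (3/4)·(-2, -11) = (-17/8, -7).

(-17/8, -7)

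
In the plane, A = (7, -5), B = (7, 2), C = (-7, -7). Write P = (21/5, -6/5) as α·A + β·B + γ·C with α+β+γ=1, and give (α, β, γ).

(1/5, 3/5, 1/5)

Signed area of the reference triangle: [ABC] = ½·(7·(2−(-7)) + 7·(-7−(-5)) + (-7)·(-5−2)) = ½·(63 − 14 + 49) = 49.
[PBC] = ½·((21/5)·(2−(-7)) + 7·(-7−(-6/5)) + (-7)·(-6/5−2)) = ½·(189/5 − 203/5 + 112/5) = 49/5, so the A-coordinate is (49/5)/49 = 1/5.
[APC] = ½·(7·(-6/5−(-7)) + (21/5)·(-7−(-5)) + (-7)·(-5−(-6/5))) = ½·(203/5 − 42/5 + 133/5) = 147/5, so the B-coordinate is 3/5.
[ABP] = ½·(7·(2−(-6/5)) + 7·(-6/5−(-5)) + (21/5)·(-5−2)) = ½·(112/5 + 133/5 − 147/5) = 49/5, so the C-coordinate is 1/5.
Check: 1/5 + 3/5 + 1/5 = 1.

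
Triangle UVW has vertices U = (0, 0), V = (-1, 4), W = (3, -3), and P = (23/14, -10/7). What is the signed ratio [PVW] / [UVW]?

[UVW] = ½·(0·(4−(-3)) + (-1)·(-3−0) + 3·(0−4)) = ½·(0 + 3 − 12) = -9/2.
[PVW] = ½·((23/14)·(4−(-3)) + (-1)·(-3−(-10/7)) + 3·(-10/7−4)) = ½·(23/2 + 11/7 − 114/7) = -45/28, so the ratio is (-45/28)/(-9/2) = 5/14.

5/14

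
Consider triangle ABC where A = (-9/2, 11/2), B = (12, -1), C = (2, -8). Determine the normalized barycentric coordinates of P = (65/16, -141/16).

Signed area of the reference triangle: [ABC] = ½·((-9/2)·(-1−(-8)) + 12·(-8−(11/2)) + 2·(11/2−(-1))) = ½·(-63/2 − 162 + 13) = -361/4.
[PBC] = ½·((65/16)·(-1−(-8)) + 12·(-8−(-141/16)) + 2·(-141/16−(-1))) = ½·(455/16 + 39/4 − 125/8) = 361/32, so the A-coordinate is (361/32)/(-361/4) = -1/8.
[APC] = ½·((-9/2)·(-141/16−(-8)) + (65/16)·(-8−(11/2)) + 2·(11/2−(-141/16))) = ½·(117/32 − 1755/32 + 229/8) = -361/32, so the B-coordinate is 1/8.
[ABP] = ½·((-9/2)·(-1−(-141/16)) + 12·(-141/16−(11/2)) + (65/16)·(11/2−(-1))) = ½·(-1125/32 − 687/4 + 845/32) = -361/4, so the C-coordinate is 1.

(-1/8, 1/8, 1)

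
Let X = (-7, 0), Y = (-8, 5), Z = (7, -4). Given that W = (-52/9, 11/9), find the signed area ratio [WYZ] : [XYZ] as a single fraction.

5/9

[XYZ] = ½·((-7)·(5−(-4)) + (-8)·(-4−0) + 7·(0−5)) = ½·(-63 + 32 − 35) = -33.
[WYZ] = ½·((-52/9)·(5−(-4)) + (-8)·(-4−(11/9)) + 7·(11/9−5)) = ½·(-52 + 376/9 − 238/9) = -55/3, so the ratio is (-55/3)/(-33) = 5/9.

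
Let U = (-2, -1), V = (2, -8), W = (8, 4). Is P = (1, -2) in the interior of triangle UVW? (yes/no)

yes

Barycentric coordinates of P: (8/15, 5/18, 17/90).
The three coordinates are positive, positive, positive; a point is interior exactly when all three are positive.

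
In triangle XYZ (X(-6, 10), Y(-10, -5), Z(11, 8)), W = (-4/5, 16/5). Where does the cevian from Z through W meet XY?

(-26/3, 0)

Barycentric coordinates of W with respect to XYZ: (1/5, 2/5, 2/5).
On side XY the Z-coordinate is zero; dropping W's Z-weight 2/5 and renormalizing the remaining 1/5 : 2/5 gives weights 1/3, 2/3 on X, Y.
V = (1/3)·(-6, 10) + (2/3)·(-10, -5) = (-26/3, 0).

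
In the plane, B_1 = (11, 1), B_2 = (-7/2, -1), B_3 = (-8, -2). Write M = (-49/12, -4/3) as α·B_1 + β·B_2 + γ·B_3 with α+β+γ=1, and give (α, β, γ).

(1/6, 1/6, 2/3)

Signed area of the reference triangle: [B_1B_2B_3] = ½·(11·(-1−(-2)) + (-7/2)·(-2−1) + (-8)·(1−(-1))) = ½·(11 + 21/2 − 16) = 11/4.
[MB_2B_3] = ½·((-49/12)·(-1−(-2)) + (-7/2)·(-2−(-4/3)) + (-8)·(-4/3−(-1))) = ½·(-49/12 + 7/3 + 8/3) = 11/24, so the B_1-coordinate is (11/24)/(11/4) = 1/6.
[B_1MB_3] = ½·(11·(-4/3−(-2)) + (-49/12)·(-2−1) + (-8)·(1−(-4/3))) = ½·(22/3 + 49/4 − 56/3) = 11/24, so the B_2-coordinate is 1/6.
[B_1B_2M] = ½·(11·(-1−(-4/3)) + (-7/2)·(-4/3−1) + (-49/12)·(1−(-1))) = ½·(11/3 + 49/6 − 49/6) = 11/6, so the B_3-coordinate is 2/3.
Check: 1/6 + 1/6 + 2/3 = 1.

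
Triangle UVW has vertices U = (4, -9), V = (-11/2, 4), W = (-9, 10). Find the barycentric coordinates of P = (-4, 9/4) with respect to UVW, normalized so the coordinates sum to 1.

Signed area of the reference triangle: [UVW] = ½·(4·(4−10) + (-11/2)·(10−(-9)) + (-9)·(-9−4)) = ½·(-24 − 209/2 + 117) = -23/4.
[PVW] = ½·((-4)·(4−10) + (-11/2)·(10−(9/4)) + (-9)·(9/4−4)) = ½·(24 − 341/8 + 63/4) = -23/16, so the U-coordinate is (-23/16)/(-23/4) = 1/4.
[UPW] = ½·(4·(9/4−10) + (-4)·(10−(-9)) + (-9)·(-9−(9/4))) = ½·(-31 − 76 + 405/4) = -23/8, so the V-coordinate is 1/2.
[UVP] = ½·(4·(4−(9/4)) + (-11/2)·(9/4−(-9)) + (-4)·(-9−4)) = ½·(7 − 495/8 + 52) = -23/16, so the W-coordinate is 1/4.

(1/4, 1/2, 1/4)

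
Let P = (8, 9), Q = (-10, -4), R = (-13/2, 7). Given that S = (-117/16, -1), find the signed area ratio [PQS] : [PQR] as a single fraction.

1/8

[PQR] = ½·(8·(-4−7) + (-10)·(7−9) + (-13/2)·(9−(-4))) = ½·(-88 + 20 − 169/2) = -305/4.
[PQS] = ½·(8·(-4−(-1)) + (-10)·(-1−9) + (-117/16)·(9−(-4))) = ½·(-24 + 100 − 1521/16) = -305/32, so the ratio is (-305/32)/(-305/4) = 1/8.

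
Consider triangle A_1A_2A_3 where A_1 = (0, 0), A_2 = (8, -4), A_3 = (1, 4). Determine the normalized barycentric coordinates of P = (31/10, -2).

Signed area of the reference triangle: [A_1A_2A_3] = ½·(0·(-4−4) + 8·(4−0) + 1·(0−(-4))) = ½·(0 + 32 + 4) = 18.
[PA_2A_3] = ½·((31/10)·(-4−4) + 8·(4−(-2)) + 1·(-2−(-4))) = ½·(-124/5 + 48 + 2) = 63/5, so the A_1-coordinate is (63/5)/18 = 7/10.
[A_1PA_3] = ½·(0·(-2−4) + (31/10)·(4−0) + 1·(0−(-2))) = ½·(0 + 62/5 + 2) = 36/5, so the A_2-coordinate is 2/5.
[A_1A_2P] = ½·(0·(-4−(-2)) + 8·(-2−0) + (31/10)·(0−(-4))) = ½·(0 − 16 + 62/5) = -9/5, so the A_3-coordinate is -1/10.
Check: 7/10 + 2/5 − 1/10 = 1.

(7/10, 2/5, -1/10)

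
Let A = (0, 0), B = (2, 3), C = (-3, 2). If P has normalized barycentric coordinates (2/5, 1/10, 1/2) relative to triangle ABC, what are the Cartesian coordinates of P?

(-13/10, 13/10)

P = (2/5)·A + (1/10)·B + (1/2)·C.
x-coordinate: (2/5)·0 + (1/10)·2 + (1/2)·(-3) = -13/10.
y-coordinate: (2/5)·0 + (1/10)·3 + (1/2)·2 = 13/10.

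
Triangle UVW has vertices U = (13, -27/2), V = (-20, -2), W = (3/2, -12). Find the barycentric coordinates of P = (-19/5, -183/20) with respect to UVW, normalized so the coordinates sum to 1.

(1/10, 3/10, 3/5)

Signed area of the reference triangle: [UVW] = ½·(13·(-2−(-12)) + (-20)·(-12−(-27/2)) + (3/2)·(-27/2−(-2))) = ½·(130 − 30 − 69/4) = 331/8.
[PVW] = ½·((-19/5)·(-2−(-12)) + (-20)·(-12−(-183/20)) + (3/2)·(-183/20−(-2))) = ½·(-38 + 57 − 429/40) = 331/80, so the U-coordinate is (331/80)/(331/8) = 1/10.
[UPW] = ½·(13·(-183/20−(-12)) + (-19/5)·(-12−(-27/2)) + (3/2)·(-27/2−(-183/20))) = ½·(741/20 − 57/10 − 261/40) = 993/80, so the V-coordinate is 3/10.
[UVP] = ½·(13·(-2−(-183/20)) + (-20)·(-183/20−(-27/2)) + (-19/5)·(-27/2−(-2))) = ½·(1859/20 − 87 + 437/10) = 993/40, so the W-coordinate is 3/5.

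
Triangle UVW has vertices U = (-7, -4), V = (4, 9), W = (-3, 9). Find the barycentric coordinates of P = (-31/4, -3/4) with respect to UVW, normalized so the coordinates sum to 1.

Signed area of the reference triangle: [UVW] = ½·((-7)·(9−9) + 4·(9−(-4)) + (-3)·(-4−9)) = ½·(0 + 52 + 39) = 91/2.
[PVW] = ½·((-31/4)·(9−9) + 4·(9−(-3/4)) + (-3)·(-3/4−9)) = ½·(0 + 39 + 117/4) = 273/8, so the U-coordinate is (273/8)/(91/2) = 3/4.
[UPW] = ½·((-7)·(-3/4−9) + (-31/4)·(9−(-4)) + (-3)·(-4−(-3/4))) = ½·(273/4 − 403/4 + 39/4) = -91/8, so the V-coordinate is -1/4.
[UVP] = ½·((-7)·(9−(-3/4)) + 4·(-3/4−(-4)) + (-31/4)·(-4−9)) = ½·(-273/4 + 13 + 403/4) = 91/4, so the W-coordinate is 1/2.

(3/4, -1/4, 1/2)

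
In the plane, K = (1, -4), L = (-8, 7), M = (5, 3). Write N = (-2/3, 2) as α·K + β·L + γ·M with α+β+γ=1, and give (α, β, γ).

Signed area of the reference triangle: [KLM] = ½·(1·(7−3) + (-8)·(3−(-4)) + 5·(-4−7)) = ½·(4 − 56 − 55) = -107/2.
[NLM] = ½·((-2/3)·(7−3) + (-8)·(3−2) + 5·(2−7)) = ½·(-8/3 − 8 − 25) = -107/6, so the K-coordinate is (-107/6)/(-107/2) = 1/3.
[KNM] = ½·(1·(2−3) + (-2/3)·(3−(-4)) + 5·(-4−2)) = ½·(-1 − 14/3 − 30) = -107/6, so the L-coordinate is 1/3.
[KLN] = ½·(1·(7−2) + (-8)·(2−(-4)) + (-2/3)·(-4−7)) = ½·(5 − 48 + 22/3) = -107/6, so the M-coordinate is 1/3.

(1/3, 1/3, 1/3)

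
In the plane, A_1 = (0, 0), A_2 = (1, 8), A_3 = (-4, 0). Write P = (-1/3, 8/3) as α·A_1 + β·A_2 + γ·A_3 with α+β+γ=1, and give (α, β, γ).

Signed area of the reference triangle: [A_1A_2A_3] = ½·(0·(8−0) + 1·(0−0) + (-4)·(0−8)) = ½·(0 + 0 + 32) = 16.
[PA_2A_3] = ½·((-1/3)·(8−0) + 1·(0−(8/3)) + (-4)·(8/3−8)) = ½·(-8/3 − 8/3 + 64/3) = 8, so the A_1-coordinate is 8/16 = 1/2.
[A_1PA_3] = ½·(0·(8/3−0) + (-1/3)·(0−0) + (-4)·(0−(8/3))) = ½·(0 + 0 + 32/3) = 16/3, so the A_2-coordinate is 1/3.
[A_1A_2P] = ½·(0·(8−(8/3)) + 1·(8/3−0) + (-1/3)·(0−8)) = ½·(0 + 8/3 + 8/3) = 8/3, so the A_3-coordinate is 1/6.

(1/2, 1/3, 1/6)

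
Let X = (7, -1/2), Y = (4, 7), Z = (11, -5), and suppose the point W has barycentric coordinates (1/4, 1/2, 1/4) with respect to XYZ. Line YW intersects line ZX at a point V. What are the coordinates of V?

(9, -11/4)

Line YW meets ZX where the Y-coordinate vanishes; zeroing W's Y-weight and renormalizing leaves Z, X-weights 1/4 : 1/4 → (1/2, 1/2).
So V = (1/2)·Z + (1/2)·X = (9, -11/4).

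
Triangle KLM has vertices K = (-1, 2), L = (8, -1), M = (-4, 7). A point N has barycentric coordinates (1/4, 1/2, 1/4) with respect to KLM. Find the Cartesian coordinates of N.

N = (1/4)·K + (1/2)·L + (1/4)·M.
x-coordinate: (1/4)·(-1) + (1/2)·8 + (1/4)·(-4) = 11/4.
y-coordinate: (1/4)·2 + (1/2)·(-1) + (1/4)·7 = 7/4.

(11/4, 7/4)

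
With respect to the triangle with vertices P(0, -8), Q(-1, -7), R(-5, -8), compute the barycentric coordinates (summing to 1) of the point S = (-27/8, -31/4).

(1/8, 1/4, 5/8)

Signed area of the reference triangle: [PQR] = ½·(0·(-7−(-8)) + (-1)·(-8−(-8)) + (-5)·(-8−(-7))) = ½·(0 + 0 + 5) = 5/2.
[SQR] = ½·((-27/8)·(-7−(-8)) + (-1)·(-8−(-31/4)) + (-5)·(-31/4−(-7))) = ½·(-27/8 + 1/4 + 15/4) = 5/16, so the P-coordinate is (5/16)/(5/2) = 1/8.
[PSR] = ½·(0·(-31/4−(-8)) + (-27/8)·(-8−(-8)) + (-5)·(-8−(-31/4))) = ½·(0 + 0 + 5/4) = 5/8, so the Q-coordinate is 1/4.
[PQS] = ½·(0·(-7−(-31/4)) + (-1)·(-31/4−(-8)) + (-27/8)·(-8−(-7))) = ½·(0 − 1/4 + 27/8) = 25/16, so the R-coordinate is 5/8.
Check: 1/8 + 1/4 + 5/8 = 1.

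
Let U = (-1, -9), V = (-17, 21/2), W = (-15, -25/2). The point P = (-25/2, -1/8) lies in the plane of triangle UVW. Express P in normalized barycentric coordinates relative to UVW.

(1/4, 1/2, 1/4)

Signed area of the reference triangle: [UVW] = ½·((-1)·(21/2−(-25/2)) + (-17)·(-25/2−(-9)) + (-15)·(-9−(21/2))) = ½·(-23 + 119/2 + 585/2) = 329/2.
[PVW] = ½·((-25/2)·(21/2−(-25/2)) + (-17)·(-25/2−(-1/8)) + (-15)·(-1/8−(21/2))) = ½·(-575/2 + 1683/8 + 1275/8) = 329/8, so the U-coordinate is (329/8)/(329/2) = 1/4.
[UPW] = ½·((-1)·(-1/8−(-25/2)) + (-25/2)·(-25/2−(-9)) + (-15)·(-9−(-1/8))) = ½·(-99/8 + 175/4 + 1065/8) = 329/4, so the V-coordinate is 1/2.
[UVP] = ½·((-1)·(21/2−(-1/8)) + (-17)·(-1/8−(-9)) + (-25/2)·(-9−(21/2))) = ½·(-85/8 − 1207/8 + 975/4) = 329/8, so the W-coordinate is 1/4.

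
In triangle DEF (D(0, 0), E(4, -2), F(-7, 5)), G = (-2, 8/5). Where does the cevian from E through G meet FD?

Barycentric coordinates of G with respect to DEF: (2/5, 1/5, 2/5).
On side FD the E-coordinate is zero; dropping G's E-weight 1/5 and renormalizing the remaining 2/5 : 2/5 gives weights 1/2, 1/2 on F, D.
H = (1/2)·(-7, 5) + (1/2)·(0, 0) = (-7/2, 5/2).

(-7/2, 5/2)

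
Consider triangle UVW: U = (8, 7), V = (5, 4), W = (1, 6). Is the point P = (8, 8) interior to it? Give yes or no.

Barycentric coordinates of P: (11/9, -7/18, 1/6).
The three coordinates are positive, negative, positive; a point is interior exactly when all three are positive.

no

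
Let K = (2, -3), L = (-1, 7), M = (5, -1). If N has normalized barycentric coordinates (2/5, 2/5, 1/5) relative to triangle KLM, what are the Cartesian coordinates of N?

N = (2/5)·K + (2/5)·L + (1/5)·M.
x-coordinate: (2/5)·2 + (2/5)·(-1) + (1/5)·5 = 7/5.
y-coordinate: (2/5)·(-3) + (2/5)·7 + (1/5)·(-1) = 7/5.

(7/5, 7/5)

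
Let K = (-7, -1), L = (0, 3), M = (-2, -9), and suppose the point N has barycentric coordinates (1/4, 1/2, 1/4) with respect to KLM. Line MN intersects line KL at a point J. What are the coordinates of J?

(-7/3, 5/3)

Line MN meets KL where the M-coordinate vanishes; zeroing N's M-weight and renormalizing leaves K, L-weights 1/4 : 1/2 → (1/3, 2/3).
So J = (1/3)·K + (2/3)·L = (-7/3, 5/3).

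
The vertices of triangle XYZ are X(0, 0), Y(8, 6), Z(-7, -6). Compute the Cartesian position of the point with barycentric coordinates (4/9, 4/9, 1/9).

(25/9, 2)

W = (4/9)·X + (4/9)·Y + (1/9)·Z.
x-coordinate: (4/9)·0 + (4/9)·8 + (1/9)·(-7) = 25/9.
y-coordinate: (4/9)·0 + (4/9)·6 + (1/9)·(-6) = 2.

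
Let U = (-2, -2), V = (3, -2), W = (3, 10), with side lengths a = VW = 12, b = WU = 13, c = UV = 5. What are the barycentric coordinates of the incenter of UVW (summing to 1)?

The incenter has barycentric coordinates proportional to the opposite side lengths: (12 : 13 : 5).
Normalizing by 12+13+5 = 30 gives (2/5, 13/30, 1/6).

(2/5, 13/30, 1/6)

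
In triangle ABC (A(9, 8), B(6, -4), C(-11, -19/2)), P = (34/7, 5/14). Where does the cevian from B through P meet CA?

Barycentric coordinates of P with respect to ABC: (3/7, 3/7, 1/7).
On side CA the B-coordinate is zero; dropping P's B-weight 3/7 and renormalizing the remaining 1/7 : 3/7 gives weights 1/4, 3/4 on C, A.
Q = (1/4)·(-11, -19/2) + (3/4)·(9, 8) = (4, 29/8).

(4, 29/8)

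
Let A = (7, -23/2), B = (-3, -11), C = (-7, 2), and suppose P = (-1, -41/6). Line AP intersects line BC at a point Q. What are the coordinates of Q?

Barycentric coordinates of P with respect to ABC: (1/3, 1/3, 1/3).
On side BC the A-coordinate is zero; dropping P's A-weight 1/3 and renormalizing the remaining 1/3 : 1/3 gives weights 1/2, 1/2 on B, C.
Q = (1/2)·(-3, -11) + (1/2)·(-7, 2) = (-5, -9/2).

(-5, -9/2)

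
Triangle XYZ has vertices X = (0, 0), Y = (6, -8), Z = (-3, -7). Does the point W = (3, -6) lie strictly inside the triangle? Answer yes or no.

yes

Barycentric coordinates of W: (5/22, 13/22, 2/11).
The three coordinates are positive, positive, positive; a point is interior exactly when all three are positive.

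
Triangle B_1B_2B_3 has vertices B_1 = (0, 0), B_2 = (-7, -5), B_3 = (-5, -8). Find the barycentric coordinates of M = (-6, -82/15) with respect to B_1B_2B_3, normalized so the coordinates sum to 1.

Signed area of the reference triangle: [B_1B_2B_3] = ½·(0·(-5−(-8)) + (-7)·(-8−0) + (-5)·(0−(-5))) = ½·(0 + 56 − 25) = 31/2.
[MB_2B_3] = ½·((-6)·(-5−(-8)) + (-7)·(-8−(-82/15)) + (-5)·(-82/15−(-5))) = ½·(-18 + 266/15 + 7/3) = 31/30, so the B_1-coordinate is (31/30)/(31/2) = 1/15.
[B_1MB_3] = ½·(0·(-82/15−(-8)) + (-6)·(-8−0) + (-5)·(0−(-82/15))) = ½·(0 + 48 − 82/3) = 31/3, so the B_2-coordinate is 2/3.
[B_1B_2M] = ½·(0·(-5−(-82/15)) + (-7)·(-82/15−0) + (-6)·(0−(-5))) = ½·(0 + 574/15 − 30) = 62/15, so the B_3-coordinate is 4/15.

(1/15, 2/3, 4/15)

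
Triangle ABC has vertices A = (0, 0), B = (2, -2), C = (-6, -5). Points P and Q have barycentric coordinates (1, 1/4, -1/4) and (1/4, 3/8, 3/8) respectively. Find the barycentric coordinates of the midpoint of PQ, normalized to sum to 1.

(5/8, 5/16, 1/16)

Since both coordinate triples sum to 1, the midpoint's barycentrics are the componentwise average.
(1+1/4)/2 = 5/8; similarly 5/16 and 1/16.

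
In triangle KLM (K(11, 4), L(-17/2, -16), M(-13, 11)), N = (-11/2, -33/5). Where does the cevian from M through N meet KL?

(-29/8, -11)

Barycentric coordinates of N with respect to KLM: (1/5, 3/5, 1/5).
On side KL the M-coordinate is zero; dropping N's M-weight 1/5 and renormalizing the remaining 1/5 : 3/5 gives weights 1/4, 3/4 on K, L.
J = (1/4)·(11, 4) + (3/4)·(-17/2, -16) = (-29/8, -11).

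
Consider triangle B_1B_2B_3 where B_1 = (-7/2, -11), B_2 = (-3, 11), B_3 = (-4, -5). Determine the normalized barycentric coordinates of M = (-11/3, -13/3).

(1/3, 1/6, 1/2)

Signed area of the reference triangle: [B_1B_2B_3] = ½·((-7/2)·(11−(-5)) + (-3)·(-5−(-11)) + (-4)·(-11−11)) = ½·(-56 − 18 + 88) = 7.
[MB_2B_3] = ½·((-11/3)·(11−(-5)) + (-3)·(-5−(-13/3)) + (-4)·(-13/3−11)) = ½·(-176/3 + 2 + 184/3) = 7/3, so the B_1-coordinate is (7/3)/7 = 1/3.
[B_1MB_3] = ½·((-7/2)·(-13/3−(-5)) + (-11/3)·(-5−(-11)) + (-4)·(-11−(-13/3))) = ½·(-7/3 − 22 + 80/3) = 7/6, so the B_2-coordinate is 1/6.
[B_1B_2M] = ½·((-7/2)·(11−(-13/3)) + (-3)·(-13/3−(-11)) + (-11/3)·(-11−11)) = ½·(-161/3 − 20 + 242/3) = 7/2, so the B_3-coordinate is 1/2.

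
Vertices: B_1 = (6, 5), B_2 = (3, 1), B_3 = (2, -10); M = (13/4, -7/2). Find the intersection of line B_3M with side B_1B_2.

Barycentric coordinates of M with respect to B_1B_2B_3: (1/4, 1/4, 1/2).
On side B_1B_2 the B_3-coordinate is zero; dropping M's B_3-weight 1/2 and renormalizing the remaining 1/4 : 1/4 gives weights 1/2, 1/2 on B_1, B_2.
N = (1/2)·(6, 5) + (1/2)·(3, 1) = (9/2, 3).

(9/2, 3)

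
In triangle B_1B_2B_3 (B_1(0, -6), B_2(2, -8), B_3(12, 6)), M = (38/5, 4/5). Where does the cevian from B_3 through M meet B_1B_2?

Barycentric coordinates of M with respect to B_1B_2B_3: (1/5, 1/5, 3/5).
On side B_1B_2 the B_3-coordinate is zero; dropping M's B_3-weight 3/5 and renormalizing the remaining 1/5 : 1/5 gives weights 1/2, 1/2 on B_1, B_2.
N = (1/2)·(0, -6) + (1/2)·(2, -8) = (1, -7).

(1, -7)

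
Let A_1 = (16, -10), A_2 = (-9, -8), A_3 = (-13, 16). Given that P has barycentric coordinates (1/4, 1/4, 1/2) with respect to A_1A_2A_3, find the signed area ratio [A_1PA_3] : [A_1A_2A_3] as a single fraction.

1/4

The signed ratio [A_1PA_3]/[A_1A_2A_3] equals the barycentric coordinate of P at vertex A_2, which is 1/4.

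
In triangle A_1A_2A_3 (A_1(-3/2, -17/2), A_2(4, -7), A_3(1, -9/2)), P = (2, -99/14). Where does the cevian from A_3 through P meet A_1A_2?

Barycentric coordinates of P with respect to A_1A_2A_3: (2/7, 4/7, 1/7).
On side A_1A_2 the A_3-coordinate is zero; dropping P's A_3-weight 1/7 and renormalizing the remaining 2/7 : 4/7 gives weights 1/3, 2/3 on A_1, A_2.
Q = (1/3)·(-3/2, -17/2) + (2/3)·(4, -7) = (13/6, -15/2).

(13/6, -15/2)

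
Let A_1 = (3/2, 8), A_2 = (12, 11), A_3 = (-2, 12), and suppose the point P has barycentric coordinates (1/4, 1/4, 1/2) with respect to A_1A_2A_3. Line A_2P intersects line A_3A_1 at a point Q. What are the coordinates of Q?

(-5/6, 32/3)

Line A_2P meets A_3A_1 where the A_2-coordinate vanishes; zeroing P's A_2-weight and renormalizing leaves A_3, A_1-weights 1/2 : 1/4 → (2/3, 1/3).
So Q = (2/3)·A_3 + (1/3)·A_1 = (-5/6, 32/3).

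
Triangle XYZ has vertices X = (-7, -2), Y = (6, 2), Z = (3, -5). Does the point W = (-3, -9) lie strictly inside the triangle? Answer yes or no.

Barycentric coordinates of W: (30/79, -58/79, 107/79).
The three coordinates are positive, negative, positive; a point is interior exactly when all three are positive.

no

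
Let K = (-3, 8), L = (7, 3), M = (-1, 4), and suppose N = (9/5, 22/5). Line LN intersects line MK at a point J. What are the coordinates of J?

(-5/3, 16/3)

Barycentric coordinates of N with respect to KLM: (1/5, 2/5, 2/5).
On side MK the L-coordinate is zero; dropping N's L-weight 2/5 and renormalizing the remaining 2/5 : 1/5 gives weights 2/3, 1/3 on M, K.
J = (2/3)·(-1, 4) + (1/3)·(-3, 8) = (-5/3, 16/3).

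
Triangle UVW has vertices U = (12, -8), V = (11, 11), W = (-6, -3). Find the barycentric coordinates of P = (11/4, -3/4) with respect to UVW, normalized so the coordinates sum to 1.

Signed area of the reference triangle: [UVW] = ½·(12·(11−(-3)) + 11·(-3−(-8)) + (-6)·(-8−11)) = ½·(168 + 55 + 114) = 337/2.
[PVW] = ½·((11/4)·(11−(-3)) + 11·(-3−(-3/4)) + (-6)·(-3/4−11)) = ½·(77/2 − 99/4 + 141/2) = 337/8, so the U-coordinate is (337/8)/(337/2) = 1/4.
[UPW] = ½·(12·(-3/4−(-3)) + (11/4)·(-3−(-8)) + (-6)·(-8−(-3/4))) = ½·(27 + 55/4 + 87/2) = 337/8, so the V-coordinate is 1/4.
[UVP] = ½·(12·(11−(-3/4)) + 11·(-3/4−(-8)) + (11/4)·(-8−11)) = ½·(141 + 319/4 − 209/4) = 337/4, so the W-coordinate is 1/2.

(1/4, 1/4, 1/2)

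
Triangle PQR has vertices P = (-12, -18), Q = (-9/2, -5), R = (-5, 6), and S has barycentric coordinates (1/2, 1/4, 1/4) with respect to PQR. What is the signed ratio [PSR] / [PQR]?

The signed ratio [PSR]/[PQR] equals the barycentric coordinate of S at vertex Q, which is 1/4.

1/4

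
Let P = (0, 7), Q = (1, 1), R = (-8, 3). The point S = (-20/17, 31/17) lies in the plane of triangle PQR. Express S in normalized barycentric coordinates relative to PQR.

Signed area of the reference triangle: [PQR] = ½·(0·(1−3) + 1·(3−7) + (-8)·(7−1)) = ½·(0 − 4 − 48) = -26.
[SQR] = ½·((-20/17)·(1−3) + 1·(3−(31/17)) + (-8)·(31/17−1)) = ½·(40/17 + 20/17 − 112/17) = -26/17, so the P-coordinate is (-26/17)/(-26) = 1/17.
[PSR] = ½·(0·(31/17−3) + (-20/17)·(3−7) + (-8)·(7−(31/17))) = ½·(0 + 80/17 − 704/17) = -312/17, so the Q-coordinate is 12/17.
[PQS] = ½·(0·(1−(31/17)) + 1·(31/17−7) + (-20/17)·(7−1)) = ½·(0 − 88/17 − 120/17) = -104/17, so the R-coordinate is 4/17.
Check: 1/17 + 12/17 + 4/17 = 1.

(1/17, 12/17, 4/17)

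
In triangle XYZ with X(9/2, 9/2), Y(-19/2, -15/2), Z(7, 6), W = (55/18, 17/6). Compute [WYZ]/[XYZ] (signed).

1/9

[XYZ] = ½·((9/2)·(-15/2−6) + (-19/2)·(6−(9/2)) + 7·(9/2−(-15/2))) = ½·(-243/4 − 57/4 + 84) = 9/2.
[WYZ] = ½·((55/18)·(-15/2−6) + (-19/2)·(6−(17/6)) + 7·(17/6−(-15/2))) = ½·(-165/4 − 361/12 + 217/3) = 1/2, so the ratio is (1/2)/(9/2) = 1/9.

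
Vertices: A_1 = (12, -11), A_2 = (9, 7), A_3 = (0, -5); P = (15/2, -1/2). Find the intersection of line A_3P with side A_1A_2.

(10, 1)

Barycentric coordinates of P with respect to A_1A_2A_3: (1/4, 1/2, 1/4).
On side A_1A_2 the A_3-coordinate is zero; dropping P's A_3-weight 1/4 and renormalizing the remaining 1/4 : 1/2 gives weights 1/3, 2/3 on A_1, A_2.
Q = (1/3)·(12, -11) + (2/3)·(9, 7) = (10, 1).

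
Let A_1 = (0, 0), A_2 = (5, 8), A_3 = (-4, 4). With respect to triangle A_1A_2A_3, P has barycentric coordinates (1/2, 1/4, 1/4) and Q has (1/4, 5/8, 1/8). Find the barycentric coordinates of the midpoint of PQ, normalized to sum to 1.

(3/8, 7/16, 3/16)

Since both coordinate triples sum to 1, the midpoint's barycentrics are the componentwise average.
(1/2+1/4)/2 = 3/8; similarly 7/16 and 3/16.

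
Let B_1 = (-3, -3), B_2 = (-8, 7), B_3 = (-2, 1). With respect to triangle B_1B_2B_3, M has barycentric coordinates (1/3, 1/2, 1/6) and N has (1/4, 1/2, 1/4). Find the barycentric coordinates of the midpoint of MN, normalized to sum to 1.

(7/24, 1/2, 5/24)

Since both coordinate triples sum to 1, the midpoint's barycentrics are the componentwise average.
(1/3+1/4)/2 = 7/24; similarly 1/2 and 5/24.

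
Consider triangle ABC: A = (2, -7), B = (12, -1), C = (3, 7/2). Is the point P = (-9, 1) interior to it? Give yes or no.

Barycentric coordinates of P: (17/22, -247/198, 146/99).
The three coordinates are positive, negative, positive; a point is interior exactly when all three are positive.

no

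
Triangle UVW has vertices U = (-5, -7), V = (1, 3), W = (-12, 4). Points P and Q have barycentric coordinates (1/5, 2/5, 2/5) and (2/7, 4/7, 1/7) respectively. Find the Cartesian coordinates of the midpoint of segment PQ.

(-279/70, 59/70)

Barycentric coordinates of the midpoint are the average: (17/70, 17/35, 19/70).
Converting: (17/70)·U + (17/35)·V + (19/70)·W = (-279/70, 59/70).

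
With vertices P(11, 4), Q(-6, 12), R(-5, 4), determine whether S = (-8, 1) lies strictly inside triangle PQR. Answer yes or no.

Barycentric coordinates of S: (-27/128, -3/8, 203/128).
The three coordinates are negative, negative, positive; a point is interior exactly when all three are positive.

no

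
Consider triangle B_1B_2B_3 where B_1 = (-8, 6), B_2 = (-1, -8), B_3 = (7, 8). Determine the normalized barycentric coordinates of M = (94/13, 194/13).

Signed area of the reference triangle: [B_1B_2B_3] = ½·((-8)·(-8−8) + (-1)·(8−6) + 7·(6−(-8))) = ½·(128 − 2 + 98) = 112.
[MB_2B_3] = ½·((94/13)·(-8−8) + (-1)·(8−(194/13)) + 7·(194/13−(-8))) = ½·(-1504/13 + 90/13 + 2086/13) = 336/13, so the B_1-coordinate is (336/13)/112 = 3/13.
[B_1MB_3] = ½·((-8)·(194/13−8) + (94/13)·(8−6) + 7·(6−(194/13))) = ½·(-720/13 + 188/13 − 812/13) = -672/13, so the B_2-coordinate is -6/13.
[B_1B_2M] = ½·((-8)·(-8−(194/13)) + (-1)·(194/13−6) + (94/13)·(6−(-8))) = ½·(2384/13 − 116/13 + 1316/13) = 1792/13, so the B_3-coordinate is 16/13.
Check: 3/13 − 6/13 + 16/13 = 1.

(3/13, -6/13, 16/13)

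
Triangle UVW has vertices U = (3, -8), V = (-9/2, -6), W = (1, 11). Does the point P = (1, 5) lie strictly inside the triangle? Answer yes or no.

yes

Barycentric coordinates of P: (66/277, 24/277, 187/277).
The three coordinates are positive, positive, positive; a point is interior exactly when all three are positive.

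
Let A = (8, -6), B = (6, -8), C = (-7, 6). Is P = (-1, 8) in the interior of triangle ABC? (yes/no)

Barycentric coordinates of P: (55/27, -17/9, 23/27).
The three coordinates are positive, negative, positive; a point is interior exactly when all three are positive.

no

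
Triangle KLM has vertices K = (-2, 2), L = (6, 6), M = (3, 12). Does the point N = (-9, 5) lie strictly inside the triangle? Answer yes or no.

Barycentric coordinates of N: (31/20, -17/12, 13/15).
The three coordinates are positive, negative, positive; a point is interior exactly when all three are positive.

no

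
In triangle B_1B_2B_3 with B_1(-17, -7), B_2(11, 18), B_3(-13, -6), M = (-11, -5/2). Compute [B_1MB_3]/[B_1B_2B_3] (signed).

1/6

[B_1B_2B_3] = ½·((-17)·(18−(-6)) + 11·(-6−(-7)) + (-13)·(-7−18)) = ½·(-408 + 11 + 325) = -36.
[B_1MB_3] = ½·((-17)·(-5/2−(-6)) + (-11)·(-6−(-7)) + (-13)·(-7−(-5/2))) = ½·(-119/2 − 11 + 117/2) = -6, so the ratio is (-6)/(-36) = 1/6.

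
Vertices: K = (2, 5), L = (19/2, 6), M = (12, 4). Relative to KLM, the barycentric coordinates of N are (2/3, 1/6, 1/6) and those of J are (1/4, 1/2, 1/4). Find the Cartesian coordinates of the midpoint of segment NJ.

Barycentric coordinates of the midpoint are the average: (11/24, 1/3, 5/24).
Converting: (11/24)·K + (1/3)·L + (5/24)·M = (79/12, 41/8).

(79/12, 41/8)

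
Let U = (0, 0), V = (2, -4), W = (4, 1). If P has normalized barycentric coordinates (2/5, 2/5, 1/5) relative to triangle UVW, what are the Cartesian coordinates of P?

P = (2/5)·U + (2/5)·V + (1/5)·W.
x-coordinate: (2/5)·0 + (2/5)·2 + (1/5)·4 = 8/5.
y-coordinate: (2/5)·0 + (2/5)·(-4) + (1/5)·1 = -7/5.

(8/5, -7/5)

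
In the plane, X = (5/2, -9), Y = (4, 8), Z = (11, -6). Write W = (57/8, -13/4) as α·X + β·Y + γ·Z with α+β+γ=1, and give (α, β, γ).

Signed area of the reference triangle: [XYZ] = ½·((5/2)·(8−(-6)) + 4·(-6−(-9)) + 11·(-9−8)) = ½·(35 + 12 − 187) = -70.
[WYZ] = ½·((57/8)·(8−(-6)) + 4·(-6−(-13/4)) + 11·(-13/4−8)) = ½·(399/4 − 11 − 495/4) = -35/2, so the X-coordinate is (-35/2)/(-70) = 1/4.
[XWZ] = ½·((5/2)·(-13/4−(-6)) + (57/8)·(-6−(-9)) + 11·(-9−(-13/4))) = ½·(55/8 + 171/8 − 253/4) = -35/2, so the Y-coordinate is 1/4.
[XYW] = ½·((5/2)·(8−(-13/4)) + 4·(-13/4−(-9)) + (57/8)·(-9−8)) = ½·(225/8 + 23 − 969/8) = -35, so the Z-coordinate is 1/2.

(1/4, 1/4, 1/2)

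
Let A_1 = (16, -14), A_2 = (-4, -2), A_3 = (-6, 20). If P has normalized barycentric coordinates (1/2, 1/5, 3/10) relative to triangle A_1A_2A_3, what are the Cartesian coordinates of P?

P = (1/2)·A_1 + (1/5)·A_2 + (3/10)·A_3.
x-coordinate: (1/2)·16 + (1/5)·(-4) + (3/10)·(-6) = 27/5.
y-coordinate: (1/2)·(-14) + (1/5)·(-2) + (3/10)·20 = -7/5.

(27/5, -7/5)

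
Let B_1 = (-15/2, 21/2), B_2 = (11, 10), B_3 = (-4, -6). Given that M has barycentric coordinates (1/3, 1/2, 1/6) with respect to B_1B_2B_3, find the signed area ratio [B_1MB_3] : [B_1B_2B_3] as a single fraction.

The signed ratio [B_1MB_3]/[B_1B_2B_3] equals the barycentric coordinate of M at vertex B_2, which is 1/2.

1/2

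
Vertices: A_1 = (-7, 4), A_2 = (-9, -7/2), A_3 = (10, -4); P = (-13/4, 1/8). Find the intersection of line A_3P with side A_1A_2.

(-23/3, 3/2)

Barycentric coordinates of P with respect to A_1A_2A_3: (1/2, 1/4, 1/4).
On side A_1A_2 the A_3-coordinate is zero; dropping P's A_3-weight 1/4 and renormalizing the remaining 1/2 : 1/4 gives weights 2/3, 1/3 on A_1, A_2.
Q = (2/3)·(-7, 4) + (1/3)·(-9, -7/2) = (-23/3, 3/2).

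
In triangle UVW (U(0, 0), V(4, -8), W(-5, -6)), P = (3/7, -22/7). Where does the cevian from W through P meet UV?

Barycentric coordinates of P with respect to UVW: (4/7, 2/7, 1/7).
On side UV the W-coordinate is zero; dropping P's W-weight 1/7 and renormalizing the remaining 4/7 : 2/7 gives weights 2/3, 1/3 on U, V.
Q = (2/3)·(0, 0) + (1/3)·(4, -8) = (4/3, -8/3).

(4/3, -8/3)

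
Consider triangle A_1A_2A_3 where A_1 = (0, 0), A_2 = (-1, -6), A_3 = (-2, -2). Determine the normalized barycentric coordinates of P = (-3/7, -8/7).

(5/7, 1/7, 1/7)

Signed area of the reference triangle: [A_1A_2A_3] = ½·(0·(-6−(-2)) + (-1)·(-2−0) + (-2)·(0−(-6))) = ½·(0 + 2 − 12) = -5.
[PA_2A_3] = ½·((-3/7)·(-6−(-2)) + (-1)·(-2−(-8/7)) + (-2)·(-8/7−(-6))) = ½·(12/7 + 6/7 − 68/7) = -25/7, so the A_1-coordinate is (-25/7)/(-5) = 5/7.
[A_1PA_3] = ½·(0·(-8/7−(-2)) + (-3/7)·(-2−0) + (-2)·(0−(-8/7))) = ½·(0 + 6/7 − 16/7) = -5/7, so the A_2-coordinate is 1/7.
[A_1A_2P] = ½·(0·(-6−(-8/7)) + (-1)·(-8/7−0) + (-3/7)·(0−(-6))) = ½·(0 + 8/7 − 18/7) = -5/7, so the A_3-coordinate is 1/7.
Check: 5/7 + 1/7 + 1/7 = 1.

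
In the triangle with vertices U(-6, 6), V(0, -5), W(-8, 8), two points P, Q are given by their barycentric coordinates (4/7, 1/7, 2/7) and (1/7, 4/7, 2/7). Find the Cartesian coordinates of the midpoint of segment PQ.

(-31/7, 37/14)

Barycentric coordinates of the midpoint are the average: (5/14, 5/14, 2/7).
Converting: (5/14)·U + (5/14)·V + (2/7)·W = (-31/7, 37/14).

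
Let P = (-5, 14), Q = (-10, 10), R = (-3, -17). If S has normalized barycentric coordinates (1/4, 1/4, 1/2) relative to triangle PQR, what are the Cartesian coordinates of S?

S = (1/4)·P + (1/4)·Q + (1/2)·R.
x-coordinate: (1/4)·(-5) + (1/4)·(-10) + (1/2)·(-3) = -21/4.
y-coordinate: (1/4)·14 + (1/4)·10 + (1/2)·(-17) = -5/2.

(-21/4, -5/2)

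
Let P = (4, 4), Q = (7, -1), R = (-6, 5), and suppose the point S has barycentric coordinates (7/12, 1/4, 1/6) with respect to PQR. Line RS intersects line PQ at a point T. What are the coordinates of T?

Line RS meets PQ where the R-coordinate vanishes; zeroing S's R-weight and renormalizing leaves P, Q-weights 7/12 : 1/4 → (7/10, 3/10).
So T = (7/10)·P + (3/10)·Q = (49/10, 5/2).

(49/10, 5/2)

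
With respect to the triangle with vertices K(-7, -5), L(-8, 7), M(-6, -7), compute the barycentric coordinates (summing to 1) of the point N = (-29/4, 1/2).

(1/4, 1/2, 1/4)

Signed area of the reference triangle: [KLM] = ½·((-7)·(7−(-7)) + (-8)·(-7−(-5)) + (-6)·(-5−7)) = ½·(-98 + 16 + 72) = -5.
[NLM] = ½·((-29/4)·(7−(-7)) + (-8)·(-7−(1/2)) + (-6)·(1/2−7)) = ½·(-203/2 + 60 + 39) = -5/4, so the K-coordinate is (-5/4)/(-5) = 1/4.
[KNM] = ½·((-7)·(1/2−(-7)) + (-29/4)·(-7−(-5)) + (-6)·(-5−(1/2))) = ½·(-105/2 + 29/2 + 33) = -5/2, so the L-coordinate is 1/2.
[KLN] = ½·((-7)·(7−(1/2)) + (-8)·(1/2−(-5)) + (-29/4)·(-5−7)) = ½·(-91/2 − 44 + 87) = -5/4, so the M-coordinate is 1/4.
Check: 1/4 + 1/2 + 1/4 = 1.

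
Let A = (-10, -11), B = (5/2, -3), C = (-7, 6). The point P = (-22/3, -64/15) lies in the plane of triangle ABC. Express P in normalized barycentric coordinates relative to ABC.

(8/15, 2/15, 1/3)

Signed area of the reference triangle: [ABC] = ½·((-10)·(-3−6) + (5/2)·(6−(-11)) + (-7)·(-11−(-3))) = ½·(90 + 85/2 + 56) = 377/4.
[PBC] = ½·((-22/3)·(-3−6) + (5/2)·(6−(-64/15)) + (-7)·(-64/15−(-3))) = ½·(66 + 77/3 + 133/15) = 754/15, so the A-coordinate is (754/15)/(377/4) = 8/15.
[APC] = ½·((-10)·(-64/15−6) + (-22/3)·(6−(-11)) + (-7)·(-11−(-64/15))) = ½·(308/3 − 374/3 + 707/15) = 377/30, so the B-coordinate is 2/15.
[ABP] = ½·((-10)·(-3−(-64/15)) + (5/2)·(-64/15−(-11)) + (-22/3)·(-11−(-3))) = ½·(-38/3 + 101/6 + 176/3) = 377/12, so the C-coordinate is 1/3.
Check: 8/15 + 2/15 + 1/3 = 1.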